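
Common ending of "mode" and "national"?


Word 1: "mode"
Word 2: "national"
Comparing from end:
  Pos -1: 'e' != 'l' (stop)
LCS = "" (length 0)


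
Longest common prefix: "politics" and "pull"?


Word 1: "politics"
Word 2: "pull"
Comparing from start:
  Pos 0: 'p' == 'p'
  Pos 1: 'o' != 'u' (stop)
LCP = "p" (length 1)


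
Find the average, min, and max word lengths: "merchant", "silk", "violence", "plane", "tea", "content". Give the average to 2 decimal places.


Lengths: "merchant"=8, "silk"=4, "violence"=8, "plane"=5, "tea"=3, "content"=7
Sum = 35, Count = 6
Average = 35/6 = 5.83
= avg=5.83, min=3, max=8


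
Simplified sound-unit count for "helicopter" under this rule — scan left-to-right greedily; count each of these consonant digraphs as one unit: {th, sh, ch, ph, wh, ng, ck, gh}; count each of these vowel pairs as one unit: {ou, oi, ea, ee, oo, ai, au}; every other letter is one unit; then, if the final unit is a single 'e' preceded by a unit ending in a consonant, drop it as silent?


Word: "helicopter" (10 letters)
Left-to-right scan:
  1. 'h' (letter)
  2. 'e' (letter)
  3. 'l' (letter)
  4. 'i' (letter)
  5. 'c' (letter)
  6. 'o' (letter)
  7. 'p' (letter)
  8. 't' (letter)
  9. 'e' (letter)
  10. 'r' (letter)
Units from scan: 10
Sound units = 10 units


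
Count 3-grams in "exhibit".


Word: "exhibit" (length 7)
Number of 3-grams = length - 3 + 1 = 7 - 3 + 1
= 5


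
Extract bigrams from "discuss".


Word: "discuss" (length 7)
Number of bigrams = 7 - 2 + 1 = 6
  Position 0: "di"
  Position 1: "is"
  Position 2: "sc"
  Position 3: "cu"
  Position 4: "us"
  Position 5: "ss"
Bigrams = "di", "is", "sc", "cu", "us", "ss"


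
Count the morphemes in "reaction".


Word: "reaction"
Morphemes: re- | act | -ion
Each morpheme carries meaning
= 3 morphemes


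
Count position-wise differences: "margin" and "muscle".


Comparing character by character (same length = 6):
  Pos 0: 'm' vs 'm' =
  Pos 1: 'a' vs 'u' !=
  Pos 2: 'r' vs 's' !=
  Pos 3: 'g' vs 'c' !=
  Pos 4: 'i' vs 'l' !=
  Pos 5: 'n' vs 'e' !=
Hamming distance = 5


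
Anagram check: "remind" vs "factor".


Word 1: "remind" → sorted: deimnr
Word 2: "factor" → sorted: acfort
Same letters? deimnr != acfort
Anagram = No


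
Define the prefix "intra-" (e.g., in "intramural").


Prefix: intra-
Example: intramural (intra- + mural)
Meaning = within


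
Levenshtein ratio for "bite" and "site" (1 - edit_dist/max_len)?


Word 1: "bite" (length 4)
Word 2: "site" (length 4)
One optimal edit sequence:
  1. substitute 'b' -> 's'  (+1)
  2. keep 'i'
  3. keep 't'
  4. keep 'e'
Edit distance = 1
Max length = max(4, 4) = 4
Similarity = 1 - 1/4
= 0.7500


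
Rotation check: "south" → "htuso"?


Word: "south", Candidate: "htuso"
Method: check if candidate is substring of word+word
"southsouth" contains "htuso"? No
Is rotation = No


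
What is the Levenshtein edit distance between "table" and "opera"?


Word 1: "table" (length 5)
Word 2: "opera" (length 5)
One optimal edit sequence (insert/delete/substitute each cost 1):
  1. substitute 't' -> 'o'  (+1)
  2. substitute 'a' -> 'p'  (+1)
  3. substitute 'b' -> 'e'  (+1)
  4. substitute 'l' -> 'r'  (+1)
  5. substitute 'e' -> 'a'  (+1)
Total edit operations: 5
Edit distance = 5


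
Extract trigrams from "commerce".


Word: "commerce" (length 8)
Number of trigrams = 8 - 3 + 1 = 6
  Position 0: "com"
  Position 1: "omm"
  Position 2: "mme"
  Position 3: "mer"
  Position 4: "erc"
  Position 5: "rce"
Trigrams = "com", "omm", "mme", "mer", "erc", "rce"


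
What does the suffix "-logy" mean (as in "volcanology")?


Suffix: -logy
As in: volcanology -> volcano + -logy
Meaning = study of


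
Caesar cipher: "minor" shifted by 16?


Word: "minor"
Shift: 16
Each letter → (letter + shift) mod 26:
  'm' (12) + 16 = 2 → 'c'
  'i' (8) + 16 = 24 → 'y'
  'n' (13) + 16 = 3 → 'd'
  'o' (14) + 16 = 4 → 'e'
  'r' (17) + 16 = 7 → 'h'
Result = "cydeh"


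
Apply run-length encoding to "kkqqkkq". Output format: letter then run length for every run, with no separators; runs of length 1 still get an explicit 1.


String: "kkqqkkq"
Scanning for consecutive runs:
  'k' x 2
  'q' x 2
  'k' x 2
  'q' x 1
RLE = "k2q2k2q1"


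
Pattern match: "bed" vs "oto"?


Pattern of "bed": [0, 1, 2]
Pattern of "oto": [0, 1, 0]
Patterns do not match
Same pattern = No


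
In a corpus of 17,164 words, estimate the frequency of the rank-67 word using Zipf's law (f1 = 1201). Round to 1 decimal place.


Zipf's law: f(r) = f(1) / r
f(1) = 1201
f(67) = 1201 / 67
= 17.9 occurrences


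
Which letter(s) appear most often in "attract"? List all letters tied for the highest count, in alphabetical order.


Word: "attract"
Letter counts:
  'a': 2
  'c': 1
  'r': 1
  't': 3
Maximum count = 3
Most frequent = 't' (3 times each)


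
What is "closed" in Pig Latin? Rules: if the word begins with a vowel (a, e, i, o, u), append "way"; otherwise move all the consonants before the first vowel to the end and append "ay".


Word: "closed"
Starts with consonant(s) → move to end, add 'ay'
Consonant cluster: "cl"
Pig Latin = "osedclay"


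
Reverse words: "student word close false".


Original: "student word close false"
Words (1..n): student | word | close | false
Reversed (n..1): false | close | word | student
Result = "false close word student"


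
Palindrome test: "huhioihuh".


Word: "huhioihuh"
Reversed: "huhioihuh"
Forward == Backward? huhioihuh == huhioihuh
Palindrome = Yes


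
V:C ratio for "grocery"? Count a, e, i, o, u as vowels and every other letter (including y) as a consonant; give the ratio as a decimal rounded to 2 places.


Word: "grocery"
Vowels (a,e,i,o,u): 2
Consonants: 5
Ratio = 2/5
= 0.40


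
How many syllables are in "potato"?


Word: "potato"
Syllable breakdown: po · ta · to
Counting: 3 parts
= 3 syllables


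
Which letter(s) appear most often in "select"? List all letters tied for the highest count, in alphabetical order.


Word: "select"
Letter counts:
  'c': 1
  'e': 2
  'l': 1
  's': 1
  't': 1
Maximum count = 2
Most frequent = 'e' (2 times each)


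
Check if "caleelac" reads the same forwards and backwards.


Word: "caleelac"
Reversed: "caleelac"
Forward == Backward? caleelac == caleelac
Palindrome = Yes


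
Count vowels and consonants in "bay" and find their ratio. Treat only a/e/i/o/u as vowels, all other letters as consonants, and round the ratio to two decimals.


Word: "bay"
Vowels (a,e,i,o,u): 1
Consonants: 2
Ratio = 1/2
= 0.50


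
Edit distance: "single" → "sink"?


Word 1: "single" (length 6)
Word 2: "sink" (length 4)
One optimal edit sequence (insert/delete/substitute each cost 1):
  1. keep 's'
  2. keep 'i'
  3. keep 'n'
  4. delete 'g'  (+1)
  5. delete 'l'  (+1)
  6. substitute 'e' -> 'k'  (+1)
Total edit operations: 3
Edit distance = 3


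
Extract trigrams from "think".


Word: "think" (length 5)
Number of trigrams = 5 - 3 + 1 = 3
  Position 0: "thi"
  Position 1: "hin"
  Position 2: "ink"
Trigrams = "thi", "hin", "ink"


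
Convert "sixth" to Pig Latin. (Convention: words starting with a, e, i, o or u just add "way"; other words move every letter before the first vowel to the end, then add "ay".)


Word: "sixth"
Starts with consonant(s) → move to end, add 'ay'
Consonant cluster: "s"
Pig Latin = "ixthsay"


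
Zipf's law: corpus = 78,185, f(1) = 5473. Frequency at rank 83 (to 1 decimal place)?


Zipf's law: f(r) = f(1) / r
f(1) = 5473
f(83) = 5473 / 83
= 65.9 occurrences


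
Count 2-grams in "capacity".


Word: "capacity" (length 8)
Number of 2-grams = length - 2 + 1 = 8 - 2 + 1
= 7


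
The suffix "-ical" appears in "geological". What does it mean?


Suffix: -ical
Example: geological (geology + -ical, with a spelling change)
Meaning = relating to


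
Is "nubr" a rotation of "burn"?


Word: "burn", Candidate: "nubr"
Method: check if candidate is substring of word+word
"burnburn" contains "nubr"? No
Is rotation = No


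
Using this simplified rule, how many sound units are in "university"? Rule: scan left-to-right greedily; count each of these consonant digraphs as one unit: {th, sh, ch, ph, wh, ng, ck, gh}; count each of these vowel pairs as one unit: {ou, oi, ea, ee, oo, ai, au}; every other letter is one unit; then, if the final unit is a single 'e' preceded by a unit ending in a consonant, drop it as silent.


Word: "university" (10 letters)
Left-to-right scan:
  [1] 'u' (letter)
  [2] 'n' (letter)
  [3] 'i' (letter)
  [4] 'v' (letter)
  [5] 'e' (letter)
  [6] 'r' (letter)
  [7] 's' (letter)
  [8] 'i' (letter)
  [9] 't' (letter)
  [10] 'y' (letter)
Units from scan: 10
Sound units = 10 units


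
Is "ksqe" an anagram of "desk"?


Word 1: "desk" → sorted: deks
Word 2: "ksqe" → sorted: ekqs
Same letters? deks != ekqs
Anagram = No


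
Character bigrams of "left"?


Word: "left" (length 4)
Number of bigrams = 4 - 2 + 1 = 3
  Position 0: "le"
  Position 1: "ef"
  Position 2: "ft"
Bigrams = "le", "ef", "ft"


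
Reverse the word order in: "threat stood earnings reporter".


Original: "threat stood earnings reporter"
Words (1..n): threat | stood | earnings | reporter
Reversed (n..1): reporter | earnings | stood | threat
Result = "reporter earnings stood threat"


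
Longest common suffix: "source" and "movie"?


Word 1: "source"
Word 2: "movie"
Comparing from end:
  Pos -1: 'e' == 'e'
  Pos -2: 'c' != 'i' (stop)
LCS = "e" (length 1)


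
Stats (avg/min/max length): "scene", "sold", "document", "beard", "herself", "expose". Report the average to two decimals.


Lengths: "scene"=5, "sold"=4, "document"=8, "beard"=5, "herself"=7, "expose"=6
Sum = 35, Count = 6
Average = 35/6 = 5.83
= avg=5.83, min=4, max=8


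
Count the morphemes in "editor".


Word: "editor"
Morphemes: edit / -or
Each morpheme carries meaning
= 2 morphemes


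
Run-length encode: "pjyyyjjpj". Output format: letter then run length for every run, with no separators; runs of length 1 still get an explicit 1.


String: "pjyyyjjpj"
Scanning for consecutive runs:
  'p' x 1
  'j' x 1
  'y' x 3
  'j' x 2
  'p' x 1
  'j' x 1
RLE = "p1j1y3j2p1j1"


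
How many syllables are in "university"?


Word: "university"
Syllable breakdown: u · ni · ver · si · ty
Counting: 5 parts
= 5 syllables


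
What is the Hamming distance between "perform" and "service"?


Comparing character by character (same length = 7):
  Pos 0: 'p' vs 's' !=
  Pos 1: 'e' vs 'e' =
  Pos 2: 'r' vs 'r' =
  Pos 3: 'f' vs 'v' !=
  Pos 4: 'o' vs 'i' !=
  Pos 5: 'r' vs 'c' !=
  Pos 6: 'm' vs 'e' !=
Hamming distance = 5


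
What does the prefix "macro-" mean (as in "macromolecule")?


Prefix: macro-
As in: macromolecule -> macro- + molecule
Meaning = large


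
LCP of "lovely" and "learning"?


Word 1: "lovely"
Word 2: "learning"
Comparing from start:
  Pos 0: 'l' == 'l'
  Pos 1: 'o' != 'e' (stop)
LCP = "l" (length 1)


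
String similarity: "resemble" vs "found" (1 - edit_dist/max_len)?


Word 1: "resemble" (length 8)
Word 2: "found" (length 5)
One optimal edit sequence:
  1. delete 'r'  (+1)
  2. delete 'e'  (+1)
  3. delete 's'  (+1)
  4. substitute 'e' -> 'f'  (+1)
  5. substitute 'm' -> 'o'  (+1)
  6. substitute 'b' -> 'u'  (+1)
  7. substitute 'l' -> 'n'  (+1)
  8. substitute 'e' -> 'd'  (+1)
Edit distance = 8
Max length = max(8, 5) = 8
Similarity = 1 - 8/8
= 0.0000


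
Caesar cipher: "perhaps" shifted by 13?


Word: "perhaps"
Shift: 13
Each letter → (letter + shift) mod 26:
  'p' (15) + 13 = 2 → 'c'
  'e' (4) + 13 = 17 → 'r'
  'r' (17) + 13 = 4 → 'e'
  'h' (7) + 13 = 20 → 'u'
  'a' (0) + 13 = 13 → 'n'
  'p' (15) + 13 = 2 → 'c'
  's' (18) + 13 = 5 → 'f'
Result = "creuncf"


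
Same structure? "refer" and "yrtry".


Pattern of "refer": [0, 1, 2, 1, 0]
Pattern of "yrtry": [0, 1, 2, 1, 0]
Patterns match
Same pattern = Yes


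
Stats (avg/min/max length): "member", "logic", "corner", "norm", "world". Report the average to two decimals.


Lengths: "member"=6, "logic"=5, "corner"=6, "norm"=4, "world"=5
Sum = 26, Count = 5
Average = 26/5 = 5.20
= avg=5.20, min=4, max=6


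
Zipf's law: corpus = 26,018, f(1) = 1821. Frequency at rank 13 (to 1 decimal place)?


Zipf's law: f(r) = f(1) / r
f(1) = 1821
f(13) = 1821 / 13
= 140.1 occurrences


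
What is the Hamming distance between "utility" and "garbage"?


Comparing character by character (same length = 7):
  Pos 0: 'u' vs 'g' !=
  Pos 1: 't' vs 'a' !=
  Pos 2: 'i' vs 'r' !=
  Pos 3: 'l' vs 'b' !=
  Pos 4: 'i' vs 'a' !=
  Pos 5: 't' vs 'g' !=
  Pos 6: 'y' vs 'e' !=
Hamming distance = 7


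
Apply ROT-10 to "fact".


Word: "fact"
Shift: 10
Each letter → (letter + shift) mod 26:
  'f' (5) + 10 = 15 → 'p'
  'a' (0) + 10 = 10 → 'k'
  'c' (2) + 10 = 12 → 'm'
  't' (19) + 10 = 3 → 'd'
Result = "pkmd"


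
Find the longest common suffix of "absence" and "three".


Word 1: "absence"
Word 2: "three"
Comparing from end:
  Pos -1: 'e' == 'e'
  Pos -2: 'c' != 'e' (stop)
LCS = "e" (length 1)


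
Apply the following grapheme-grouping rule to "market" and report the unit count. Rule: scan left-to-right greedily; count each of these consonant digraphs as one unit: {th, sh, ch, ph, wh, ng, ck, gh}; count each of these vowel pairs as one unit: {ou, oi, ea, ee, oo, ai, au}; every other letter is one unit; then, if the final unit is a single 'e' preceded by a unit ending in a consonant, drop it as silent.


Word: "market" (6 letters)
Left-to-right scan:
  1. 'm' (letter)
  2. 'a' (letter)
  3. 'r' (letter)
  4. 'k' (letter)
  5. 'e' (letter)
  6. 't' (letter)
Units from scan: 6
Sound units = 6 units


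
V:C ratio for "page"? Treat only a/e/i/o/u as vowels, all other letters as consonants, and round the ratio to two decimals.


Word: "page"
Vowels (a,e,i,o,u): 2
Consonants: 2
Ratio = 2/2
= 1.00


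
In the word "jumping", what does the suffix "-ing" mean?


Suffix: -ing
As in: jumping -> jump + -ing
Meaning = present participle


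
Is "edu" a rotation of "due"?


Word: "due", Candidate: "edu"
Method: check if candidate is substring of word+word
"duedue" contains "edu"? Yes
Is rotation = Yes


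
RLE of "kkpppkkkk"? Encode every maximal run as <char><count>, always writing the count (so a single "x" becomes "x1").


String: "kkpppkkkk"
Scanning for consecutive runs:
  'k' x 2
  'p' x 3
  'k' x 4
RLE = "k2p3k4"


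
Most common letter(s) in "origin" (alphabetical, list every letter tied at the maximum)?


Word: "origin"
Letter counts:
  'g': 1
  'i': 2
  'n': 1
  'o': 1
  'r': 1
Maximum count = 2
Most frequent = 'i' (2 times each)


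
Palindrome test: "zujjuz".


Word: "zujjuz"
Reversed: "zujjuz"
Forward == Backward? zujjuz == zujjuz
Palindrome = Yes


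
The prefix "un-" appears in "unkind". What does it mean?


Prefix: un-
Example: unkind = un- + kind
Meaning = not / reverse


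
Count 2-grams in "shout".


Word: "shout" (length 5)
Number of 2-grams = length - 2 + 1 = 5 - 2 + 1
= 4


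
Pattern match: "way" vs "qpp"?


Pattern of "way": [0, 1, 2]
Pattern of "qpp": [0, 1, 1]
Patterns do not match
Same pattern = No


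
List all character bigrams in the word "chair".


Word: "chair" (length 5)
Number of bigrams = 5 - 2 + 1 = 4
  Position 0: "ch"
  Position 1: "ha"
  Position 2: "ai"
  Position 3: "ir"
Bigrams = "ch", "ha", "ai", "ir"


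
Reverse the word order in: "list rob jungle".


Original: "list rob jungle"
Words (1..n): list | rob | jungle
Reversed (n..1): jungle | rob | list
Result = "jungle rob list"


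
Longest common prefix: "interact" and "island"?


Word 1: "interact"
Word 2: "island"
Comparing from start:
  Pos 0: 'i' == 'i'
  Pos 1: 'n' != 's' (stop)
LCP = "i" (length 1)


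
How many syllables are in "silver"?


Word: "silver"
Syllable breakdown: sil · ver
Counting: 2 parts
= 2 syllables


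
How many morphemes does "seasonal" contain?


Word: "seasonal"
Morphemes: season / -al
Each morpheme carries meaning
= 2 morphemes


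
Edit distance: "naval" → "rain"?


Word 1: "naval" (length 5)
Word 2: "rain" (length 4)
One optimal edit sequence (insert/delete/substitute each cost 1):
  1. substitute 'n' -> 'r'  (+1)
  2. keep 'a'
  3. delete 'v'  (+1)
  4. substitute 'a' -> 'i'  (+1)
  5. substitute 'l' -> 'n'  (+1)
Total edit operations: 4
Edit distance = 4


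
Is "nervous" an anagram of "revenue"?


Word 1: "revenue" → sorted: eeenruv
Word 2: "nervous" → sorted: enorsuv
Same letters? eeenruv != enorsuv
Anagram = No


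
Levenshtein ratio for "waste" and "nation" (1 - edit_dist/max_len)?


Word 1: "waste" (length 5)
Word 2: "nation" (length 6)
One optimal edit sequence:
  1. substitute 'w' -> 'n'  (+1)
  2. keep 'a'
  3. insert 't'  (+1)
  4. substitute 's' -> 'i'  (+1)
  5. substitute 't' -> 'o'  (+1)
  6. substitute 'e' -> 'n'  (+1)
Edit distance = 5
Max length = max(5, 6) = 6
Similarity = 1 - 5/6
= 0.1667


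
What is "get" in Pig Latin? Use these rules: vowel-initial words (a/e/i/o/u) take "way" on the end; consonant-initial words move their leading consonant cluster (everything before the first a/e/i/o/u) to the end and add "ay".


Word: "get"
Starts with consonant(s) → move to end, add 'ay'
Consonant cluster: "g"
Pig Latin = "etgay"


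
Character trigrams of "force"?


Word: "force" (length 5)
Number of trigrams = 5 - 3 + 1 = 3
  Position 0: "for"
  Position 1: "orc"
  Position 2: "rce"
Trigrams = "for", "orc", "rce"


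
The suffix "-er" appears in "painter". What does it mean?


Suffix: -er
As in: painter -> paint + -er
Meaning = one who / more


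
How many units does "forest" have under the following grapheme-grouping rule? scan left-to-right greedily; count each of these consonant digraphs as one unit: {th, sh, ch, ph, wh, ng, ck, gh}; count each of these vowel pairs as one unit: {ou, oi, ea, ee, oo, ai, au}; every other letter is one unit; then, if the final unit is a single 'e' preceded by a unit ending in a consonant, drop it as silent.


Word: "forest" (6 letters)
Left-to-right scan:
  1. 'f' (letter)
  2. 'o' (letter)
  3. 'r' (letter)
  4. 'e' (letter)
  5. 's' (letter)
  6. 't' (letter)
Units from scan: 6
Sound units = 6 units


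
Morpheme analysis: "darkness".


Word: "darkness"
Morphemes: dark / -ness
Each morpheme carries meaning
= 2 morphemes


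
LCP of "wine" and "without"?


Word 1: "wine"
Word 2: "without"
Comparing from start:
  Pos 0: 'w' == 'w'
  Pos 1: 'i' == 'i'
  Pos 2: 'n' != 't' (stop)
LCP = "wi" (length 2)


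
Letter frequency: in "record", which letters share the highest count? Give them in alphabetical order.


Word: "record"
Letter counts:
  'c': 1
  'd': 1
  'e': 1
  'o': 1
  'r': 2
Maximum count = 2
Most frequent = 'r' (2 times each)


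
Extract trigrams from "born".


Word: "born" (length 4)
Number of trigrams = 4 - 3 + 1 = 2
  Position 0: "bor"
  Position 1: "orn"
Trigrams = "bor", "orn"


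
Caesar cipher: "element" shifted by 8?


Word: "element"
Shift: 8
Each letter → (letter + shift) mod 26:
  'e' (4) + 8 = 12 → 'm'
  'l' (11) + 8 = 19 → 't'
  'e' (4) + 8 = 12 → 'm'
  'm' (12) + 8 = 20 → 'u'
  'e' (4) + 8 = 12 → 'm'
  'n' (13) + 8 = 21 → 'v'
  't' (19) + 8 = 1 → 'b'
Result = "mtmumvb"


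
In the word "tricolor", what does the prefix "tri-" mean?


Prefix: tri-
Example: tricolor (tri- + color)
Meaning = three


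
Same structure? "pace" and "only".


Pattern of "pace": [0, 1, 2, 3]
Pattern of "only": [0, 1, 2, 3]
Patterns match
Same pattern = Yes


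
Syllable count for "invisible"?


Word: "invisible"
Syllable breakdown: in / vis / i / ble
Counting: 4 parts
= 4 syllables


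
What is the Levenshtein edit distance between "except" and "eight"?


Word 1: "except" (length 6)
Word 2: "eight" (length 5)
One optimal edit sequence (insert/delete/substitute each cost 1):
  1. keep 'e'
  2. delete 'x'  (+1)
  3. substitute 'c' -> 'i'  (+1)
  4. substitute 'e' -> 'g'  (+1)
  5. substitute 'p' -> 'h'  (+1)
  6. keep 't'
Total edit operations: 4
Edit distance = 4


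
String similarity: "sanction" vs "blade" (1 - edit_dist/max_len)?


Word 1: "sanction" (length 8)
Word 2: "blade" (length 5)
One optimal edit sequence:
  1. delete 's'  (+1)
  2. delete 'a'  (+1)
  3. delete 'n'  (+1)
  4. substitute 'c' -> 'b'  (+1)
  5. substitute 't' -> 'l'  (+1)
  6. substitute 'i' -> 'a'  (+1)
  7. substitute 'o' -> 'd'  (+1)
  8. substitute 'n' -> 'e'  (+1)
Edit distance = 8
Max length = max(8, 5) = 8
Similarity = 1 - 8/8
= 0.0000


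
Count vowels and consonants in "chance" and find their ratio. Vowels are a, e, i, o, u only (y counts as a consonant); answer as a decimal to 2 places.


Word: "chance"
Vowels (a,e,i,o,u): 2
Consonants: 4
Ratio = 2/4
= 0.50


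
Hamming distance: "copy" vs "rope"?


Comparing character by character (same length = 4):
  Pos 0: 'c' vs 'r' !=
  Pos 1: 'o' vs 'o' =
  Pos 2: 'p' vs 'p' =
  Pos 3: 'y' vs 'e' !=
Hamming distance = 2


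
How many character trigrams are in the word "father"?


Word: "father" (length 6)
Number of 3-grams = length - 3 + 1 = 6 - 3 + 1
= 4


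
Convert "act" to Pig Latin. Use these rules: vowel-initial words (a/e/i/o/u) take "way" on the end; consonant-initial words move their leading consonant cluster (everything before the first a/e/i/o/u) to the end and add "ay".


Word: "act"
Starts with vowel → add 'way'
Pig Latin = "actway"


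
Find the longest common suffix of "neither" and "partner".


Word 1: "neither"
Word 2: "partner"
Comparing from end:
  Pos -1: 'r' == 'r'
  Pos -2: 'e' == 'e'
  Pos -3: 'h' != 'n' (stop)
LCS = "er" (length 2)


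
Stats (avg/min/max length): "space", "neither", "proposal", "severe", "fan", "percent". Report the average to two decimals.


Lengths: "space"=5, "neither"=7, "proposal"=8, "severe"=6, "fan"=3, "percent"=7
Sum = 36, Count = 6
Average = 36/6 = 6.00
= avg=6.00, min=3, max=8


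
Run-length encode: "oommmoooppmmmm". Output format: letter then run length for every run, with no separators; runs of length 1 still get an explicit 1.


String: "oommmoooppmmmm"
Scanning for consecutive runs:
  'o' x 2
  'm' x 3
  'o' x 3
  'p' x 2
  'm' x 4
RLE = "o2m3o3p2m4"


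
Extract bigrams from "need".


Word: "need" (length 4)
Number of bigrams = 4 - 2 + 1 = 3
  Position 0: "ne"
  Position 1: "ee"
  Position 2: "ed"
Bigrams = "ne", "ee", "ed"


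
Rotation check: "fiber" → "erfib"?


Word: "fiber", Candidate: "erfib"
Method: check if candidate is substring of word+word
"fiberfiber" contains "erfib"? Yes
Is rotation = Yes


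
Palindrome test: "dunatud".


Word: "dunatud"
Reversed: "dutanud"
Forward == Backward? dunatud != dutanud
Palindrome = No


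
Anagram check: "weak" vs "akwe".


Word 1: "weak" → sorted: aekw
Word 2: "akwe" → sorted: aekw
Same letters? aekw == aekw
Anagram = Yes


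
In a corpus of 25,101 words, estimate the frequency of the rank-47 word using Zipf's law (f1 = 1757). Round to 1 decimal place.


Zipf's law: f(r) = f(1) / r
f(1) = 1757
f(47) = 1757 / 47
= 37.4 occurrences


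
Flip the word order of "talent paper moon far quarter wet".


Original: "talent paper moon far quarter wet"
Words (1..n): talent | paper | moon | far | quarter | wet
Reversed (n..1): wet | quarter | far | moon | paper | talent
Result = "wet quarter far moon paper talent"


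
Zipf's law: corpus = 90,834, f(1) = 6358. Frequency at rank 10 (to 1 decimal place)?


Zipf's law: f(r) = f(1) / r
f(1) = 6358
f(10) = 6358 / 10
= 635.8 occurrences


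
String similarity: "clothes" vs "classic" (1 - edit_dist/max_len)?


Word 1: "clothes" (length 7)
Word 2: "classic" (length 7)
One optimal edit sequence:
  1. keep 'c'
  2. keep 'l'
  3. substitute 'o' -> 'a'  (+1)
  4. substitute 't' -> 's'  (+1)
  5. substitute 'h' -> 's'  (+1)
  6. substitute 'e' -> 'i'  (+1)
  7. substitute 's' -> 'c'  (+1)
Edit distance = 5
Max length = max(7, 7) = 7
Similarity = 1 - 5/7
= 0.2857


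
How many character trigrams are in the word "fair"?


Word: "fair" (length 4)
Number of 3-grams = length - 3 + 1 = 4 - 3 + 1
= 2


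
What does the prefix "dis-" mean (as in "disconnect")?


Prefix: dis-
Example: disconnect (dis- + connect)
Meaning = not / opposite


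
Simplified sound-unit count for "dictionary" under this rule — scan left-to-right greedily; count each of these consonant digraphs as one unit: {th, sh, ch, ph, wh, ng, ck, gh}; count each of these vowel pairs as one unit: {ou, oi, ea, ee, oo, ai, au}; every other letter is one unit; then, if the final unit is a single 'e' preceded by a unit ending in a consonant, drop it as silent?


Word: "dictionary" (10 letters)
Left-to-right scan:
  1. 'd' (letter)
  2. 'i' (letter)
  3. 'c' (letter)
  4. 't' (letter)
  5. 'i' (letter)
  6. 'o' (letter)
  7. 'n' (letter)
  8. 'a' (letter)
  9. 'r' (letter)
  10. 'y' (letter)
Units from scan: 10
Sound units = 10 units


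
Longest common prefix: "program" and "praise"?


Word 1: "program"
Word 2: "praise"
Comparing from start:
  Pos 0: 'p' == 'p'
  Pos 1: 'r' == 'r'
  Pos 2: 'o' != 'a' (stop)
LCP = "pr" (length 2)


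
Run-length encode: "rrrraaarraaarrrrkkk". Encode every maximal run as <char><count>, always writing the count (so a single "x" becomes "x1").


String: "rrrraaarraaarrrrkkk"
Scanning for consecutive runs:
  'r' x 4
  'a' x 3
  'r' x 2
  'a' x 3
  'r' x 4
  'k' x 3
RLE = "r4a3r2a3r4k3"


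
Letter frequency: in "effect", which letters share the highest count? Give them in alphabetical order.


Word: "effect"
Letter counts:
  'c': 1
  'e': 2
  'f': 2
  't': 1
Maximum count = 2
Most frequent = 'e', 'f' (2 times each)


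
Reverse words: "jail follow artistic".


Original: "jail follow artistic"
Words (1..n): jail | follow | artistic
Reversed (n..1): artistic | follow | jail
Result = "artistic follow jail"


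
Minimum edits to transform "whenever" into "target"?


Word 1: "whenever" (length 8)
Word 2: "target" (length 6)
One optimal edit sequence (insert/delete/substitute each cost 1):
  1. delete 'w'  (+1)
  2. delete 'h'  (+1)
  3. substitute 'e' -> 't'  (+1)
  4. substitute 'n' -> 'a'  (+1)
  5. substitute 'e' -> 'r'  (+1)
  6. substitute 'v' -> 'g'  (+1)
  7. keep 'e'
  8. substitute 'r' -> 't'  (+1)
Total edit operations: 7
Edit distance = 7


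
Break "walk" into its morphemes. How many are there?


Word: "walk"
Morphemes: walk
Each morpheme carries meaning
= 1 morpheme


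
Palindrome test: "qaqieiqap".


Word: "qaqieiqap"
Reversed: "paqieiqaq"
Forward == Backward? qaqieiqap != paqieiqaq
Palindrome = No


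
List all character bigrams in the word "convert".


Word: "convert" (length 7)
Number of bigrams = 7 - 2 + 1 = 6
  Position 0: "co"
  Position 1: "on"
  Position 2: "nv"
  Position 3: "ve"
  Position 4: "er"
  Position 5: "rt"
Bigrams = "co", "on", "nv", "ve", "er", "rt"


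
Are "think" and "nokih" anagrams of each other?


Word 1: "think" → sorted: hiknt
Word 2: "nokih" → sorted: hikno
Same letters? hiknt != hikno
Anagram = No


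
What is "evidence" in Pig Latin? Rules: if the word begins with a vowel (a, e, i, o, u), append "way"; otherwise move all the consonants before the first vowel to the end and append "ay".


Word: "evidence"
Starts with vowel → add 'way'
Pig Latin = "evidenceway"


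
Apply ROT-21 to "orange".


Word: "orange"
Shift: 21
Each letter → (letter + shift) mod 26:
  'o' (14) + 21 = 9 → 'j'
  'r' (17) + 21 = 12 → 'm'
  'a' (0) + 21 = 21 → 'v'
  'n' (13) + 21 = 8 → 'i'
  'g' (6) + 21 = 1 → 'b'
  'e' (4) + 21 = 25 → 'z'
Result = "jmvibz"


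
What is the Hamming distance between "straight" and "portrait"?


Comparing character by character (same length = 8):
  Pos 0: 's' vs 'p' !=
  Pos 1: 't' vs 'o' !=
  Pos 2: 'r' vs 'r' =
  Pos 3: 'a' vs 't' !=
  Pos 4: 'i' vs 'r' !=
  Pos 5: 'g' vs 'a' !=
  Pos 6: 'h' vs 'i' !=
  Pos 7: 't' vs 't' =
Hamming distance = 6


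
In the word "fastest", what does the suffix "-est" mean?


Suffix: -est
Example: fastest = fast + -est
Meaning = most


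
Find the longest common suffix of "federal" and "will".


Word 1: "federal"
Word 2: "will"
Comparing from end:
  Pos -1: 'l' == 'l'
  Pos -2: 'a' != 'l' (stop)
LCS = "l" (length 1)


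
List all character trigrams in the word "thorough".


Word: "thorough" (length 8)
Number of trigrams = 8 - 3 + 1 = 6
  Position 0: "tho"
  Position 1: "hor"
  Position 2: "oro"
  Position 3: "rou"
  Position 4: "oug"
  Position 5: "ugh"
Trigrams = "tho", "hor", "oro", "rou", "oug", "ugh"


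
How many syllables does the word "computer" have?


Word: "computer"
Syllable breakdown: com / pu / ter
Counting: 3 parts
= 3 syllables


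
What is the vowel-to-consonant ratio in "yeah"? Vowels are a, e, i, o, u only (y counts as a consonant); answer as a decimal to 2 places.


Word: "yeah"
Vowels (a,e,i,o,u): 2
Consonants: 2
Ratio = 2/2
= 1.00


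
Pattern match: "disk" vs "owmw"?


Pattern of "disk": [0, 1, 2, 3]
Pattern of "owmw": [0, 1, 2, 1]
Patterns do not match
Same pattern = No


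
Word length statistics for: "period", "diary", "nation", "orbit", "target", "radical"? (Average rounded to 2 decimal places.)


Lengths: "period"=6, "diary"=5, "nation"=6, "orbit"=5, "target"=6, "radical"=7
Sum = 35, Count = 6
Average = 35/6 = 5.83
= avg=5.83, min=5, max=7


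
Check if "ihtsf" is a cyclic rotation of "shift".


Word: "shift", Candidate: "ihtsf"
Method: check if candidate is substring of word+word
"shiftshift" contains "ihtsf"? No
Is rotation = No


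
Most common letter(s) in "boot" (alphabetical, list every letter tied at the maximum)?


Word: "boot"
Letter counts:
  'b': 1
  'o': 2
  't': 1
Maximum count = 2
Most frequent = 'o' (2 times each)


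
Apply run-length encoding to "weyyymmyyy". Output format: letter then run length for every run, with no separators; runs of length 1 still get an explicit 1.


String: "weyyymmyyy"
Scanning for consecutive runs:
  'w' x 1
  'e' x 1
  'y' x 3
  'm' x 2
  'y' x 3
RLE = "w1e1y3m2y3"


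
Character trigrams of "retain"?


Word: "retain" (length 6)
Number of trigrams = 6 - 3 + 1 = 4
  Position 0: "ret"
  Position 1: "eta"
  Position 2: "tai"
  Position 3: "ain"
Trigrams = "ret", "eta", "tai", "ain"


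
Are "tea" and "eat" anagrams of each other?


Word 1: "tea" → sorted: aet
Word 2: "eat" → sorted: aet
Same letters? aet == aet
Anagram = Yes


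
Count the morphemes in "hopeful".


Word: "hopeful"
Morphemes: hope / -ful
Each morpheme carries meaning
= 2 morphemes


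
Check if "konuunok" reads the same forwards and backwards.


Word: "konuunok"
Reversed: "konuunok"
Forward == Backward? konuunok == konuunok
Palindrome = Yes


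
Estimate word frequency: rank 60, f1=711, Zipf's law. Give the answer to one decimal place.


Zipf's law: f(r) = f(1) / r
f(1) = 711
f(60) = 711 / 60
= 11.9 occurrences


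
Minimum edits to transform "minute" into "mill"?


Word 1: "minute" (length 6)
Word 2: "mill" (length 4)
One optimal edit sequence (insert/delete/substitute each cost 1):
  1. keep 'm'
  2. keep 'i'
  3. delete 'n'  (+1)
  4. delete 'u'  (+1)
  5. substitute 't' -> 'l'  (+1)
  6. substitute 'e' -> 'l'  (+1)
Total edit operations: 4
Edit distance = 4


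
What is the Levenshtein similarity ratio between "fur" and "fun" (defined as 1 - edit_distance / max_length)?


Word 1: "fur" (length 3)
Word 2: "fun" (length 3)
One optimal edit sequence:
  1. keep 'f'
  2. keep 'u'
  3. substitute 'r' -> 'n'  (+1)
Edit distance = 1
Max length = max(3, 3) = 3
Similarity = 1 - 1/3
= 0.6667


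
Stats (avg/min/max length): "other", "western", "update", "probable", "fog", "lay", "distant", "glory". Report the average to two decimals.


Lengths: "other"=5, "western"=7, "update"=6, "probable"=8, "fog"=3, "lay"=3, "distant"=7, "glory"=5
Sum = 44, Count = 8
Average = 44/8 = 5.50
= avg=5.50, min=3, max=8


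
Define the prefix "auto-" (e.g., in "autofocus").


Prefix: auto-
Example: autofocus (auto- + focus)
Meaning = self


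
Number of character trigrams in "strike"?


Word: "strike" (length 6)
Number of 3-grams = length - 3 + 1 = 6 - 3 + 1
= 4


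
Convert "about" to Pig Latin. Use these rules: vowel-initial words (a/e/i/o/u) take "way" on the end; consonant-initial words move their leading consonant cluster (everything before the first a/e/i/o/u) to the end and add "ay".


Word: "about"
Starts with vowel → add 'way'
Pig Latin = "aboutway"


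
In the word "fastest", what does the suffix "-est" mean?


Suffix: -est
As in: fastest -> fast + -est
Meaning = most


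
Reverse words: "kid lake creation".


Original: "kid lake creation"
Words (1..n): kid | lake | creation
Reversed (n..1): creation | lake | kid
Result = "creation lake kid"


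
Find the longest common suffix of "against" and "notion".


Word 1: "against"
Word 2: "notion"
Comparing from end:
  Pos -1: 't' != 'n' (stop)
LCS = "" (length 0)


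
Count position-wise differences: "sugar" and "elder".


Comparing character by character (same length = 5):
  Pos 0: 's' vs 'e' !=
  Pos 1: 'u' vs 'l' !=
  Pos 2: 'g' vs 'd' !=
  Pos 3: 'a' vs 'e' !=
  Pos 4: 'r' vs 'r' =
Hamming distance = 4


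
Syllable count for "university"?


Word: "university"
Syllable breakdown: u · ni · ver · si · ty
Counting: 5 parts
= 5 syllables


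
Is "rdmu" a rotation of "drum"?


Word: "drum", Candidate: "rdmu"
Method: check if candidate is substring of word+word
"drumdrum" contains "rdmu"? No
Is rotation = No


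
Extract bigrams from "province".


Word: "province" (length 8)
Number of bigrams = 8 - 2 + 1 = 7
  Position 0: "pr"
  Position 1: "ro"
  Position 2: "ov"
  Position 3: "vi"
  Position 4: "in"
  Position 5: "nc"
  Position 6: "ce"
Bigrams = "pr", "ro", "ov", "vi", "in", "nc", "ce"


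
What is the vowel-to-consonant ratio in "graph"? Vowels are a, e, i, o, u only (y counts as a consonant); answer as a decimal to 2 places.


Word: "graph"
Vowels (a,e,i,o,u): 1
Consonants: 4
Ratio = 1/4
= 0.25


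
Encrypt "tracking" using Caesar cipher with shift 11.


Word: "tracking"
Shift: 11
Each letter → (letter + shift) mod 26:
  't' (19) + 11 = 4 → 'e'
  'r' (17) + 11 = 2 → 'c'
  'a' (0) + 11 = 11 → 'l'
  'c' (2) + 11 = 13 → 'n'
  'k' (10) + 11 = 21 → 'v'
  'i' (8) + 11 = 19 → 't'
  'n' (13) + 11 = 24 → 'y'
  'g' (6) + 11 = 17 → 'r'
Result = "eclnvtyr"


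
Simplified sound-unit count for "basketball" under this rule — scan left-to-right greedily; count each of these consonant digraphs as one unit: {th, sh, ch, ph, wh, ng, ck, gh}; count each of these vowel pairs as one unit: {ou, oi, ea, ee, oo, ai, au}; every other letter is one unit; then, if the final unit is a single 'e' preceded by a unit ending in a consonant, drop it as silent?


Word: "basketball" (10 letters)
Left-to-right scan:
  [1] 'b' (letter)
  [2] 'a' (letter)
  [3] 's' (letter)
  [4] 'k' (letter)
  [5] 'e' (letter)
  [6] 't' (letter)
  [7] 'b' (letter)
  [8] 'a' (letter)
  [9] 'l' (letter)
  [10] 'l' (letter)
Units from scan: 10
Sound units = 10 units


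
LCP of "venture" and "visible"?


Word 1: "venture"
Word 2: "visible"
Comparing from start:
  Pos 0: 'v' == 'v'
  Pos 1: 'e' != 'i' (stop)
LCP = "v" (length 1)


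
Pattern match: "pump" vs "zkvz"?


Pattern of "pump": [0, 1, 2, 0]
Pattern of "zkvz": [0, 1, 2, 0]
Patterns match
Same pattern = Yes


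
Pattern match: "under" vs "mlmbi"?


Pattern of "under": [0, 1, 2, 3, 4]
Pattern of "mlmbi": [0, 1, 0, 2, 3]
Patterns do not match
Same pattern = No


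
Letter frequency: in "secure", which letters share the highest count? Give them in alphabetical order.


Word: "secure"
Letter counts:
  'c': 1
  'e': 2
  'r': 1
  's': 1
  'u': 1
Maximum count = 2
Most frequent = 'e' (2 times each)


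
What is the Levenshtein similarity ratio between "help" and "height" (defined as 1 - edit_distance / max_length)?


Word 1: "help" (length 4)
Word 2: "height" (length 6)
One optimal edit sequence:
  1. keep 'h'
  2. keep 'e'
  3. insert 'i'  (+1)
  4. insert 'g'  (+1)
  5. substitute 'l' -> 'h'  (+1)
  6. substitute 'p' -> 't'  (+1)
Edit distance = 4
Max length = max(4, 6) = 6
Similarity = 1 - 4/6
= 0.3333


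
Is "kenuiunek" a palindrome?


Word: "kenuiunek"
Reversed: "kenuiunek"
Forward == Backward? kenuiunek == kenuiunek
Palindrome = Yes


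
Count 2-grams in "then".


Word: "then" (length 4)
Number of 2-grams = length - 2 + 1 = 4 - 2 + 1
= 3


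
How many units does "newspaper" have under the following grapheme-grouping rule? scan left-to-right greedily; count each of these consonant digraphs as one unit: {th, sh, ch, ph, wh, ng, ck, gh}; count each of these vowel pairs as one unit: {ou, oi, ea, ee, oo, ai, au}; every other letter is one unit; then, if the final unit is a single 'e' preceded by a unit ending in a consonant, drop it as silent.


Word: "newspaper" (9 letters)
Left-to-right scan:
  [1] 'n' (letter)
  [2] 'e' (letter)
  [3] 'w' (letter)
  [4] 's' (letter)
  [5] 'p' (letter)
  [6] 'a' (letter)
  [7] 'p' (letter)
  [8] 'e' (letter)
  [9] 'r' (letter)
Units from scan: 9
Sound units = 9 units


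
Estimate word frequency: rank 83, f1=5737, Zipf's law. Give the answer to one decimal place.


Zipf's law: f(r) = f(1) / r
f(1) = 5737
f(83) = 5737 / 83
= 69.1 occurrences


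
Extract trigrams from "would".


Word: "would" (length 5)
Number of trigrams = 5 - 3 + 1 = 3
  Position 0: "wou"
  Position 1: "oul"
  Position 2: "uld"
Trigrams = "wou", "oul", "uld"


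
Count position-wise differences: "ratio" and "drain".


Comparing character by character (same length = 5):
  Pos 0: 'r' vs 'd' !=
  Pos 1: 'a' vs 'r' !=
  Pos 2: 't' vs 'a' !=
  Pos 3: 'i' vs 'i' =
  Pos 4: 'o' vs 'n' !=
Hamming distance = 4


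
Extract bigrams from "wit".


Word: "wit" (length 3)
Number of bigrams = 3 - 2 + 1 = 2
  Position 0: "wi"
  Position 1: "it"
Bigrams = "wi", "it"


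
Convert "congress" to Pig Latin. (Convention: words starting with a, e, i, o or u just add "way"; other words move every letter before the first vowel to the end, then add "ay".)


Word: "congress"
Starts with consonant(s) → move to end, add 'ay'
Consonant cluster: "c"
Pig Latin = "ongresscay"


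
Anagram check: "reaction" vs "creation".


Word 1: "reaction" → sorted: aceinort
Word 2: "creation" → sorted: aceinort
Same letters? aceinort == aceinort
Anagram = Yes


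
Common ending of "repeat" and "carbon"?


Word 1: "repeat"
Word 2: "carbon"
Comparing from end:
  Pos -1: 't' != 'n' (stop)
LCS = "" (length 0)


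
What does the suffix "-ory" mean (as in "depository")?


Suffix: -ory
As in: depository -> deposit + -ory
Meaning = relating to / place for


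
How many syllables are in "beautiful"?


Word: "beautiful"
Syllable breakdown: beau · ti · ful
Counting: 3 parts
= 3 syllables


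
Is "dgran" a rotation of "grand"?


Word: "grand", Candidate: "dgran"
Method: check if candidate is substring of word+word
"grandgrand" contains "dgran"? Yes
Is rotation = Yes


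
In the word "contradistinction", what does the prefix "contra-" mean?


Prefix: contra-
Example: contradistinction (contra- + distinction)
Meaning = against


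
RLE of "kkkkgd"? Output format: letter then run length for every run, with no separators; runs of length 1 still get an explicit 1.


String: "kkkkgd"
Scanning for consecutive runs:
  'k' x 4
  'g' x 1
  'd' x 1
RLE = "k4g1d1"


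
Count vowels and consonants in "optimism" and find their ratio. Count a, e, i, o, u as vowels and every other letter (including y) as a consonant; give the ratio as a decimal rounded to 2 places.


Word: "optimism"
Vowels (a,e,i,o,u): 3
Consonants: 5
Ratio = 3/5
= 0.60
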